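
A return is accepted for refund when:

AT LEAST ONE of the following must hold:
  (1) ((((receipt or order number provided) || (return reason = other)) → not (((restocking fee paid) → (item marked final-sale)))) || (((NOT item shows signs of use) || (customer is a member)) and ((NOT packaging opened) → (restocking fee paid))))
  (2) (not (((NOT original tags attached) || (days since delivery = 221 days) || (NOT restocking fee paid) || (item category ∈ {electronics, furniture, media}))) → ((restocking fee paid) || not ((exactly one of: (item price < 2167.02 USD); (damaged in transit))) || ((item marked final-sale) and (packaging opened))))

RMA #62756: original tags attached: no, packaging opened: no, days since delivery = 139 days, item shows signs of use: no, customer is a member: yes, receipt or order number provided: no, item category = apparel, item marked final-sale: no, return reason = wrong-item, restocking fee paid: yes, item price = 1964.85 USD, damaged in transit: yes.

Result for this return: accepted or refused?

Accepted

Atomic conditions:
  receipt or order number provided: no → false
  return reason = other: wrong-item == other is false
  restocking fee paid: yes → true
  item marked final-sale: no → false
  NOT item shows signs of use: no → true
  customer is a member: yes → true
  NOT packaging opened: no → true
  NOT original tags attached: no → true
  days since delivery = 221 days: 139 == 221 is false
  NOT restocking fee paid: yes → false
  item category ∈ {electronics, furniture, media}: apparel is not in the set → false
  item price < 2167.02 USD: 1964.85 < 2167.02 is true
  damaged in transit: yes → true
  packaging opened: no → false
Combine:
[1.1.1] false OR false = false
[1.1.2.1] true → false = false
[1.1.2] NOT false = true
[1.1] false → true (antecedent false ⇒ implication holds) = true
[1.2.1] true OR true = true
[1.2.2] true → true = true
[1.2] true AND true = true
[1] true OR true = true
[2.1.1] true OR false OR false OR false = true
[2.1] NOT true = false
[2.2.2.1] exactly-one(true, true) = false
[2.2.2] NOT false = true
[2.2.3] false AND false = false
[2.2] true OR true OR false = true
[2] false → true (antecedent false ⇒ implication holds) = true
[root] true OR true = true
Overall: true → accepted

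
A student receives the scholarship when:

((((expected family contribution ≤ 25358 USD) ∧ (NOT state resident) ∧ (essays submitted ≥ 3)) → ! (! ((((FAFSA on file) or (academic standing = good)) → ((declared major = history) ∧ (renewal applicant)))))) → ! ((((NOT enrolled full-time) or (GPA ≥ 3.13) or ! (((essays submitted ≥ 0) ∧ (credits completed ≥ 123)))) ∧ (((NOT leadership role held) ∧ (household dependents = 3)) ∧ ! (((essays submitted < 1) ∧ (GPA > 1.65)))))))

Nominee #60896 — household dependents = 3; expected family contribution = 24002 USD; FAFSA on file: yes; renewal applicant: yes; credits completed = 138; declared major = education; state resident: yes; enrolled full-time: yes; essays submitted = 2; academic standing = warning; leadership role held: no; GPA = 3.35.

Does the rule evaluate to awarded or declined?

Atomic conditions:
  expected family contribution ≤ 25358 USD: 24002 ≤ 25358 is true
  NOT state resident: yes → false
  essays submitted ≥ 3: 2 ≥ 3 is false
  FAFSA on file: yes → true
  academic standing = good: warning == good is false
  declared major = history: education == history is false
  renewal applicant: yes → true
  NOT enrolled full-time: yes → false
  GPA ≥ 3.13: 3.35 ≥ 3.13 is true
  essays submitted ≥ 0: 2 ≥ 0 is true
  credits completed ≥ 123: 138 ≥ 123 is true
  NOT leadership role held: no → true
  household dependents = 3: 3 == 3 is true
  essays submitted < 1: 2 < 1 is false
  GPA > 1.65: 3.35 > 1.65 is true
Combine:
[1.1] true AND false AND false = false
[1.2.1.1.1] true OR false = true
[1.2.1.1.2] false AND true = false
[1.2.1.1] true → false = false
[1.2.1] NOT false = true
[1.2] NOT true = false
[1] false → false (antecedent false ⇒ implication holds) = true
[2.1.1.3.1] true AND true = true
[2.1.1.3] NOT true = false
[2.1.1] false OR true OR false = true
[2.1.2.1] true AND true = true
[2.1.2.2.1] false AND true = false
[2.1.2.2] NOT false = true
[2.1.2] true AND true = true
[2.1] true AND true = true
[2] NOT true = false
[root] true → false = false
Overall: false → declined

Declined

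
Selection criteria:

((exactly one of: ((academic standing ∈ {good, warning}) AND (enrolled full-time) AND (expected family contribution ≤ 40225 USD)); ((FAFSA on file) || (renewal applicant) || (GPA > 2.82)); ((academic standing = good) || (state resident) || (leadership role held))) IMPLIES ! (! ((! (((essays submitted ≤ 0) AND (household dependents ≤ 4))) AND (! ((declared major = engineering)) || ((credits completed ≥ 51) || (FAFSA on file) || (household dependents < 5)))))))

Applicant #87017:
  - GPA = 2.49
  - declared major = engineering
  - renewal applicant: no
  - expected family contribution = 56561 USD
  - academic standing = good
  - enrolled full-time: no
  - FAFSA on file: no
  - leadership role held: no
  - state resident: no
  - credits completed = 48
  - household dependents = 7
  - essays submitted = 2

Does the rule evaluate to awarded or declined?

Declined

Atomic conditions:
  academic standing ∈ {good, warning}: good is in the set → true
  enrolled full-time: no → false
  expected family contribution ≤ 40225 USD: 56561 ≤ 40225 is false
  FAFSA on file: no → false
  renewal applicant: no → false
  GPA > 2.82: 2.49 > 2.82 is false
  academic standing = good: good == good is true
  state resident: no → false
  leadership role held: no → false
  essays submitted ≤ 0: 2 ≤ 0 is false
  household dependents ≤ 4: 7 ≤ 4 is false
  declared major = engineering: engineering == engineering is true
  credits completed ≥ 51: 48 ≥ 51 is false
  household dependents < 5: 7 < 5 is false
Combine:
[1.1] true AND false AND false = false
[1.2] false OR false OR false = false
[1.3] true OR false OR false = true
[1] exactly-one(false, false, true) = true
[2.1.1.1.1] false AND false = false
[2.1.1.1] NOT false = true
[2.1.1.2.1] NOT true = false
[2.1.1.2.2] false OR false OR false = false
[2.1.1.2] false OR false = false
[2.1.1] true AND false = false
[2.1] NOT false = true
[2] NOT true = false
[root] true → false = false
Overall: false → declined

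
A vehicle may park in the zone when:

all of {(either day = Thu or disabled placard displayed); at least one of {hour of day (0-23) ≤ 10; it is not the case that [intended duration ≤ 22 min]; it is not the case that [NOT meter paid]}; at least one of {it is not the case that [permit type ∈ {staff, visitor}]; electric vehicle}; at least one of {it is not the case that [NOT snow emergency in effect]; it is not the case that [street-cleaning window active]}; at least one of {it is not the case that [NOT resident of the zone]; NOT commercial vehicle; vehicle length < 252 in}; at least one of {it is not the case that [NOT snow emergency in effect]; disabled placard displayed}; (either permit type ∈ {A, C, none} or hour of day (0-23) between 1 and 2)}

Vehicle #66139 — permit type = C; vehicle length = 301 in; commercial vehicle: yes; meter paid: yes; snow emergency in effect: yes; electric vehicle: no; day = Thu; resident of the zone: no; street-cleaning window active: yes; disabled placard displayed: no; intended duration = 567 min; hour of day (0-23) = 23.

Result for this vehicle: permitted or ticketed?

Ticketed

Atomic conditions:
  day = Thu: Thu == Thu is true
  disabled placard displayed: no → false
  hour of day (0-23) ≤ 10: 23 ≤ 10 is false
  intended duration ≤ 22 min: 567 ≤ 22 is false
  NOT meter paid: yes → false
  permit type ∈ {staff, visitor}: C is not in the set → false
  electric vehicle: no → false
  NOT snow emergency in effect: yes → false
  street-cleaning window active: yes → true
  NOT resident of the zone: no → true
  NOT commercial vehicle: yes → false
  vehicle length < 252 in: 301 < 252 is false
  permit type ∈ {A, C, none}: C is in the set → true
  hour of day (0-23) between 1 and 2: 23 in [1, 2] is false
Combine:
[1] true OR false = true
[2.2] NOT false = true
[2.3] NOT false = true
[2] false OR true OR true = true
[3.1] NOT false = true
[3] true OR false = true
[4.1] NOT false = true
[4.2] NOT true = false
[4] true OR false = true
[5.1] NOT true = false
[5] false OR false OR false = false
[6.1] NOT false = true
[6] true OR false = true
[7] true OR false = true
[root] true AND true AND true AND true AND false AND true AND true = false
Overall: false → ticketed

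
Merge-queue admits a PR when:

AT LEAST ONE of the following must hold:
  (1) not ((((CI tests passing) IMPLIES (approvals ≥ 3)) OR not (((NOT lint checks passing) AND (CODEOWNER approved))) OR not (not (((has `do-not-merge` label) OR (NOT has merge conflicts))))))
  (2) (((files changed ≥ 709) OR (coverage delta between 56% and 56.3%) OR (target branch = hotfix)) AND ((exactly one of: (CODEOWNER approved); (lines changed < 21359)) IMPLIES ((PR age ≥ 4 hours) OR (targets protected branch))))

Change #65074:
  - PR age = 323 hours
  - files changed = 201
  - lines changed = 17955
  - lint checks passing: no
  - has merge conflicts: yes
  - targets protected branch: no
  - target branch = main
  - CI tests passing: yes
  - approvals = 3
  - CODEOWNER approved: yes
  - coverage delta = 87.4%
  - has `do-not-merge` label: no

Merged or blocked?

Blocked

Atomic conditions:
  CI tests passing: yes → true
  approvals ≥ 3: 3 ≥ 3 is true
  NOT lint checks passing: no → true
  CODEOWNER approved: yes → true
  has `do-not-merge` label: no → false
  NOT has merge conflicts: yes → false
  files changed ≥ 709: 201 ≥ 709 is false
  coverage delta between 56% and 56.3%: 87.4 in [56, 56.3] is false
  target branch = hotfix: main == hotfix is false
  lines changed < 21359: 17955 < 21359 is true
  PR age ≥ 4 hours: 323 ≥ 4 is true
  targets protected branch: no → false
Combine:
[1.1.1] true → true = true
[1.1.2.1] true AND true = true
[1.1.2] NOT true = false
[1.1.3.1.1] false OR false = false
[1.1.3.1] NOT false = true
[1.1.3] NOT true = false
[1.1] true OR false OR false = true
[1] NOT true = false
[2.1] false OR false OR false = false
[2.2.1] exactly-one(true, true) = false
[2.2.2] true OR false = true
[2.2] false → true (antecedent false ⇒ implication holds) = true
[2] false AND true = false
[root] false OR false = false
Overall: false → blocked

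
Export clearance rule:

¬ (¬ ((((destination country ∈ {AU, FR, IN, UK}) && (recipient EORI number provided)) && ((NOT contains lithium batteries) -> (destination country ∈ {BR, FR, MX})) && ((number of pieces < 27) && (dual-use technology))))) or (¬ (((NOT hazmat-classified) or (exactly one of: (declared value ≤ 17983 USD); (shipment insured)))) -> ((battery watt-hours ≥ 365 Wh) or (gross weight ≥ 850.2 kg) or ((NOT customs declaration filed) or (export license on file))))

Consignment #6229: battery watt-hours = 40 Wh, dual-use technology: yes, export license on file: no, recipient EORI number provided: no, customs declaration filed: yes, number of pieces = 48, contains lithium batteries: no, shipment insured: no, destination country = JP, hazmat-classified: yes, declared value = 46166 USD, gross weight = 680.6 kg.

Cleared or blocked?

Blocked

Atomic conditions:
  destination country ∈ {AU, FR, IN, UK}: JP is not in the set → false
  recipient EORI number provided: no → false
  NOT contains lithium batteries: no → true
  destination country ∈ {BR, FR, MX}: JP is not in the set → false
  number of pieces < 27: 48 < 27 is false
  dual-use technology: yes → true
  NOT hazmat-classified: yes → false
  declared value ≤ 17983 USD: 46166 ≤ 17983 is false
  shipment insured: no → false
  battery watt-hours ≥ 365 Wh: 40 ≥ 365 is false
  gross weight ≥ 850.2 kg: 680.6 ≥ 850.2 is false
  NOT customs declaration filed: yes → false
  export license on file: no → false
Combine:
[1.1.1.1] false AND false = false
[1.1.1.2] true → false = false
[1.1.1.3] false AND true = false
[1.1.1] false AND false AND false = false
[1.1] NOT false = true
[1] NOT true = false
[2.1.1.2] exactly-one(false, false) = false
[2.1.1] false OR false = false
[2.1] NOT false = true
[2.2.3] false OR false = false
[2.2] false OR false OR false = false
[2] true → false = false
[root] false OR false = false
Overall: false → blocked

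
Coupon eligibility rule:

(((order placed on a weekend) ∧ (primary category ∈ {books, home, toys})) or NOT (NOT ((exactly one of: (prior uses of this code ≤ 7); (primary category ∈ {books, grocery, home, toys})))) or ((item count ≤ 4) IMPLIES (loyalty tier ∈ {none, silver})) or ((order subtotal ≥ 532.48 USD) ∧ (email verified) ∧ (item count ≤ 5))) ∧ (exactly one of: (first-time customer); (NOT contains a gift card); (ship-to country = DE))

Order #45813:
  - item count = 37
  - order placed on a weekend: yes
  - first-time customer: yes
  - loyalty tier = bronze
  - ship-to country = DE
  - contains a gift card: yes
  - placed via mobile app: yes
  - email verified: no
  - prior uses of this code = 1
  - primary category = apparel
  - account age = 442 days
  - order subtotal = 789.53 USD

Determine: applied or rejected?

Rejected

Atomic conditions:
  order placed on a weekend: yes → true
  primary category ∈ {books, home, toys}: apparel is not in the set → false
  prior uses of this code ≤ 7: 1 ≤ 7 is true
  primary category ∈ {books, grocery, home, toys}: apparel is not in the set → false
  item count ≤ 4: 37 ≤ 4 is false
  loyalty tier ∈ {none, silver}: bronze is not in the set → false
  order subtotal ≥ 532.48 USD: 789.53 ≥ 532.48 is true
  email verified: no → false
  item count ≤ 5: 37 ≤ 5 is false
  first-time customer: yes → true
  NOT contains a gift card: yes → false
  ship-to country = DE: DE == DE is true
Combine:
[1.1] true AND false = false
[1.2.1.1] exactly-one(true, false) = true
[1.2.1] NOT true = false
[1.2] NOT false = true
[1.3] false → false (antecedent false ⇒ implication holds) = true
[1.4] true AND false AND false = false
[1] false OR true OR true OR false = true
[2] exactly-one(true, false, true) = false
[root] true AND false = false
Overall: false → rejected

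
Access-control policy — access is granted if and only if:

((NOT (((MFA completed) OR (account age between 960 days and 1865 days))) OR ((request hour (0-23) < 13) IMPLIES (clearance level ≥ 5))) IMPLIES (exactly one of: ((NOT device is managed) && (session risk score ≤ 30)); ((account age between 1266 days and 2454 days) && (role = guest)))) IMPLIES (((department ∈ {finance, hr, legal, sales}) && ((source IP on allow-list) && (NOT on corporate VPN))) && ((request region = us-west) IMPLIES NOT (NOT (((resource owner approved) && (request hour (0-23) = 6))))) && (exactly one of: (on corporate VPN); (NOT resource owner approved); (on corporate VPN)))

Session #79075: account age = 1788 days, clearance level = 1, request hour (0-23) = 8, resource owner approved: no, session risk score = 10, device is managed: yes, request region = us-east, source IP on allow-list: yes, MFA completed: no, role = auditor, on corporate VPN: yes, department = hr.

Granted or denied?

Denied

Atomic conditions:
  MFA completed: no → false
  account age between 960 days and 1865 days: 1788 in [960, 1865] is true
  request hour (0-23) < 13: 8 < 13 is true
  clearance level ≥ 5: 1 ≥ 5 is false
  NOT device is managed: yes → false
  session risk score ≤ 30: 10 ≤ 30 is true
  account age between 1266 days and 2454 days: 1788 in [1266, 2454] is true
  role = guest: auditor == guest is false
  department ∈ {finance, hr, legal, sales}: hr is in the set → true
  source IP on allow-list: yes → true
  NOT on corporate VPN: yes → false
  request region = us-west: us-east == us-west is false
  resource owner approved: no → false
  request hour (0-23) = 6: 8 == 6 is false
  on corporate VPN: yes → true
  NOT resource owner approved: no → true
Combine:
[1.1.1.1] false OR true = true
[1.1.1] NOT true = false
[1.1.2] true → false = false
[1.1] false OR false = false
[1.2.1] false AND true = false
[1.2.2] true AND false = false
[1.2] exactly-one(false, false) = false
[1] false → false (antecedent false ⇒ implication holds) = true
[2.1.2] true AND false = false
[2.1] true AND false = false
[2.2.2.1.1] false AND false = false
[2.2.2.1] NOT false = true
[2.2.2] NOT true = false
[2.2] false → false (antecedent false ⇒ implication holds) = true
[2.3] exactly-one(true, true, true) = false
[2] false AND true AND false = false
[root] true → false = false
Overall: false → denied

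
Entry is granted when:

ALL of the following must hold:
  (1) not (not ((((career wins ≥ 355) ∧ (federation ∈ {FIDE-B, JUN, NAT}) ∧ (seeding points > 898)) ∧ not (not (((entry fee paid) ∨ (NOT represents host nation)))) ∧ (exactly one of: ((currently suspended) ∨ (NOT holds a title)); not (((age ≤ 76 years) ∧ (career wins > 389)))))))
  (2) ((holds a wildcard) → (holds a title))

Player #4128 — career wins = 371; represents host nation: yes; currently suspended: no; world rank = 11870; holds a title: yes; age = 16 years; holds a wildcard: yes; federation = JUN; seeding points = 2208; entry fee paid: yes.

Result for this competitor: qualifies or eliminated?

Qualifies

Atomic conditions:
  career wins ≥ 355: 371 ≥ 355 is true
  federation ∈ {FIDE-B, JUN, NAT}: JUN is in the set → true
  seeding points > 898: 2208 > 898 is true
  entry fee paid: yes → true
  NOT represents host nation: yes → false
  currently suspended: no → false
  NOT holds a title: yes → false
  age ≤ 76 years: 16 ≤ 76 is true
  career wins > 389: 371 > 389 is false
  holds a wildcard: yes → true
  holds a title: yes → true
Combine:
[1.1.1.1] true AND true AND true = true
[1.1.1.2.1.1] true OR false = true
[1.1.1.2.1] NOT true = false
[1.1.1.2] NOT false = true
[1.1.1.3.1] false OR false = false
[1.1.1.3.2.1] true AND false = false
[1.1.1.3.2] NOT false = true
[1.1.1.3] exactly-one(false, true) = true
[1.1.1] true AND true AND true = true
[1.1] NOT true = false
[1] NOT false = true
[2] true → true = true
[root] true AND true = true
Overall: true → qualifies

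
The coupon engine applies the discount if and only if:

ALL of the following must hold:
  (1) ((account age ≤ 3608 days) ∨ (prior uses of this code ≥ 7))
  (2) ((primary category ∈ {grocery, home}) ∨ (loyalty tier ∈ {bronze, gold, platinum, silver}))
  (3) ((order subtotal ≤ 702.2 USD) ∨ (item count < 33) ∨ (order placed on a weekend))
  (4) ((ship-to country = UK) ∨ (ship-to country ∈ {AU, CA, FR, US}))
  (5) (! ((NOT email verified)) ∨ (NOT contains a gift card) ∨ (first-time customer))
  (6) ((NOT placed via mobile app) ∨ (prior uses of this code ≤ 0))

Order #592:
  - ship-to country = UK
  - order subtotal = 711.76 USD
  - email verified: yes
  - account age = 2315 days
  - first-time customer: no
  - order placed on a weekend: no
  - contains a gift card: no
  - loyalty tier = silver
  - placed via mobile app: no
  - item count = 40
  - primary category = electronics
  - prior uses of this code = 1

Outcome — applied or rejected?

Atomic conditions:
  account age ≤ 3608 days: 2315 ≤ 3608 is true
  prior uses of this code ≥ 7: 1 ≥ 7 is false
  primary category ∈ {grocery, home}: electronics is not in the set → false
  loyalty tier ∈ {bronze, gold, platinum, silver}: silver is in the set → true
  order subtotal ≤ 702.2 USD: 711.76 ≤ 702.2 is false
  item count < 33: 40 < 33 is false
  order placed on a weekend: no → false
  ship-to country = UK: UK == UK is true
  ship-to country ∈ {AU, CA, FR, US}: UK is not in the set → false
  NOT email verified: yes → false
  NOT contains a gift card: no → true
  first-time customer: no → false
  NOT placed via mobile app: no → true
  prior uses of this code ≤ 0: 1 ≤ 0 is false
Combine:
[1] true OR false = true
[2] false OR true = true
[3] false OR false OR false = false
[4] true OR false = true
[5.1] NOT false = true
[5] true OR true OR false = true
[6] true OR false = true
[root] true AND true AND false AND true AND true AND true = false
Overall: false → rejected

Rejected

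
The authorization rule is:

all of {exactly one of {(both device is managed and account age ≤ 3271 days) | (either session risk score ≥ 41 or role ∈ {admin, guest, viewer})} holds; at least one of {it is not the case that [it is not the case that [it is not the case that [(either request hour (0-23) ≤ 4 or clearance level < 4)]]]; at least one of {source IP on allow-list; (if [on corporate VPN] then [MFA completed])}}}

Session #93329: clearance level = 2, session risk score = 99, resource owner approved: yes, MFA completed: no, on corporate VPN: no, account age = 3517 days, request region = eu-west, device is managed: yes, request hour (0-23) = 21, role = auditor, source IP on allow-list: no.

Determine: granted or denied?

Granted

Atomic conditions:
  device is managed: yes → true
  account age ≤ 3271 days: 3517 ≤ 3271 is false
  session risk score ≥ 41: 99 ≥ 41 is true
  role ∈ {admin, guest, viewer}: auditor is not in the set → false
  request hour (0-23) ≤ 4: 21 ≤ 4 is false
  clearance level < 4: 2 < 4 is true
  source IP on allow-list: no → false
  on corporate VPN: no → false
  MFA completed: no → false
Combine:
[1.1] true AND false = false
[1.2] true OR false = true
[1] exactly-one(false, true) = true
[2.1.1.1.1] false OR true = true
[2.1.1.1] NOT true = false
[2.1.1] NOT false = true
[2.1] NOT true = false
[2.2.2] false → false (antecedent false ⇒ implication holds) = true
[2.2] false OR true = true
[2] false OR true = true
[root] true AND true = true
Overall: true → granted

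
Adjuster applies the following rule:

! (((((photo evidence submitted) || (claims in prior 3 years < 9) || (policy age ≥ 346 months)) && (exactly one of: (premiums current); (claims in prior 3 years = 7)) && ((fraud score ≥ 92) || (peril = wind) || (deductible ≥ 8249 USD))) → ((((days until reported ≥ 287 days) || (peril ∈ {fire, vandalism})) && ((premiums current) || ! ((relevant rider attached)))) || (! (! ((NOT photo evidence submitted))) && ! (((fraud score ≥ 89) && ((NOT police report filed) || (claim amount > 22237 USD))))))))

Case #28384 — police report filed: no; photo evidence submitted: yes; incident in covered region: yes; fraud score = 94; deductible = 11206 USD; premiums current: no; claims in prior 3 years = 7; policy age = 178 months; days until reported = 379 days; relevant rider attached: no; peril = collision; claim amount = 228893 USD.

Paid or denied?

Atomic conditions:
  photo evidence submitted: yes → true
  claims in prior 3 years < 9: 7 < 9 is true
  policy age ≥ 346 months: 178 ≥ 346 is false
  premiums current: no → false
  claims in prior 3 years = 7: 7 == 7 is true
  fraud score ≥ 92: 94 ≥ 92 is true
  peril = wind: collision == wind is false
  deductible ≥ 8249 USD: 11206 ≥ 8249 is true
  days until reported ≥ 287 days: 379 ≥ 287 is true
  peril ∈ {fire, vandalism}: collision is not in the set → false
  relevant rider attached: no → false
  NOT photo evidence submitted: yes → false
  fraud score ≥ 89: 94 ≥ 89 is true
  NOT police report filed: no → true
  claim amount > 22237 USD: 228893 > 22237 is true
Combine:
[1.1.1] true OR true OR false = true
[1.1.2] exactly-one(false, true) = true
[1.1.3] true OR false OR true = true
[1.1] true AND true AND true = true
[1.2.1.1] true OR false = true
[1.2.1.2.2] NOT false = true
[1.2.1.2] false OR true = true
[1.2.1] true AND true = true
[1.2.2.1.1] NOT false = true
[1.2.2.1] NOT true = false
[1.2.2.2.1.2] true OR true = true
[1.2.2.2.1] true AND true = true
[1.2.2.2] NOT true = false
[1.2.2] false AND false = false
[1.2] true OR false = true
[1] true → true = true
[root] NOT true = false
Overall: false → denied

Denied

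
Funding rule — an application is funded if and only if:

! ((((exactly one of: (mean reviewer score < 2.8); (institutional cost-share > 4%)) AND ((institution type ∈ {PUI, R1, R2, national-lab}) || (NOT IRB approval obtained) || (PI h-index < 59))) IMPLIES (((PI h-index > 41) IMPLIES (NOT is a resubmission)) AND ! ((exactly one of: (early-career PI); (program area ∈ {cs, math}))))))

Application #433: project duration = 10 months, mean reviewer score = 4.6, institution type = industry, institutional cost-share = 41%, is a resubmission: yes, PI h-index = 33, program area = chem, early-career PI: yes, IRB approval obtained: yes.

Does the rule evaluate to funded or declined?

Funded

Atomic conditions:
  mean reviewer score < 2.8: 4.6 < 2.8 is false
  institutional cost-share > 4%: 41 > 4 is true
  institution type ∈ {PUI, R1, R2, national-lab}: industry is not in the set → false
  NOT IRB approval obtained: yes → false
  PI h-index < 59: 33 < 59 is true
  PI h-index > 41: 33 > 41 is false
  NOT is a resubmission: yes → false
  early-career PI: yes → true
  program area ∈ {cs, math}: chem is not in the set → false
Combine:
[1.1.1] exactly-one(false, true) = true
[1.1.2] false OR false OR true = true
[1.1] true AND true = true
[1.2.1] false → false (antecedent false ⇒ implication holds) = true
[1.2.2.1] exactly-one(true, false) = true
[1.2.2] NOT true = false
[1.2] true AND false = false
[1] true → false = false
[root] NOT false = true
Overall: true → funded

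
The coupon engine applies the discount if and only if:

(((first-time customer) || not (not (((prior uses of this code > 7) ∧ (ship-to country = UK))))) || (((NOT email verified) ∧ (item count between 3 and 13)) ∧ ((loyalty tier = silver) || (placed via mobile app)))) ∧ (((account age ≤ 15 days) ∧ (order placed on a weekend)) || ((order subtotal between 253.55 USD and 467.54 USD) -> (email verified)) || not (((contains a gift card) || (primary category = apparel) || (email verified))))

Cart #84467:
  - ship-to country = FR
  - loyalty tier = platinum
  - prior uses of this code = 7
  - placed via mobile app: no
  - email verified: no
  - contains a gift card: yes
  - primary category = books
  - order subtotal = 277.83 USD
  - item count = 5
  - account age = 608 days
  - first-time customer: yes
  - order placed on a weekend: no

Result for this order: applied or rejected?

Rejected

Atomic conditions:
  first-time customer: yes → true
  prior uses of this code > 7: 7 > 7 is false
  ship-to country = UK: FR == UK is false
  NOT email verified: no → true
  item count between 3 and 13: 5 in [3, 13] is true
  loyalty tier = silver: platinum == silver is false
  placed via mobile app: no → false
  account age ≤ 15 days: 608 ≤ 15 is false
  order placed on a weekend: no → false
  order subtotal between 253.55 USD and 467.54 USD: 277.83 in [253.55, 467.54] is true
  email verified: no → false
  contains a gift card: yes → true
  primary category = apparel: books == apparel is false
Combine:
[1.1.2.1.1] false AND false = false
[1.1.2.1] NOT false = true
[1.1.2] NOT true = false
[1.1] true OR false = true
[1.2.1] true AND true = true
[1.2.2] false OR false = false
[1.2] true AND false = false
[1] true OR false = true
[2.1] false AND false = false
[2.2] true → false = false
[2.3.1] true OR false OR false = true
[2.3] NOT true = false
[2] false OR false OR false = false
[root] true AND false = false
Overall: false → rejected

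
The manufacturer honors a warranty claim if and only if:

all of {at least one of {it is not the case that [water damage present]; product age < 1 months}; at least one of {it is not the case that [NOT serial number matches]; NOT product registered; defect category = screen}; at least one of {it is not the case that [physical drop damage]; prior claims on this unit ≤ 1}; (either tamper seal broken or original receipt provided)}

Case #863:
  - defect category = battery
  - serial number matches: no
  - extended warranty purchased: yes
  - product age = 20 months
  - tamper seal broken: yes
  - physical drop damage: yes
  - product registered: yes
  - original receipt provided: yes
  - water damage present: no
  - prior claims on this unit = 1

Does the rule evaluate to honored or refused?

Refused

Atomic conditions:
  water damage present: no → false
  product age < 1 months: 20 < 1 is false
  NOT serial number matches: no → true
  NOT product registered: yes → false
  defect category = screen: battery == screen is false
  physical drop damage: yes → true
  prior claims on this unit ≤ 1: 1 ≤ 1 is true
  tamper seal broken: yes → true
  original receipt provided: yes → true
Combine:
[1.1] NOT false = true
[1] true OR false = true
[2.1] NOT true = false
[2] false OR false OR false = false
[3.1] NOT true = false
[3] false OR true = true
[4] true OR true = true
[root] true AND false AND true AND true = false
Overall: false → refused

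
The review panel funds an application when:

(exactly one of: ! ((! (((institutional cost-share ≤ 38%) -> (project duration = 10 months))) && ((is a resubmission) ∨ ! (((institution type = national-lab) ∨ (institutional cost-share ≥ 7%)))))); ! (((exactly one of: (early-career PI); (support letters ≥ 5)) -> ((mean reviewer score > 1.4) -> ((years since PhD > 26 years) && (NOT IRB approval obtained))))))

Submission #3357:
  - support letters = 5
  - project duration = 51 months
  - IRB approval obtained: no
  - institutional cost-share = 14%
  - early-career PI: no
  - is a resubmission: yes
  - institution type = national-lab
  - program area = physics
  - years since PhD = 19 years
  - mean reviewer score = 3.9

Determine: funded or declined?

Atomic conditions:
  institutional cost-share ≤ 38%: 14 ≤ 38 is true
  project duration = 10 months: 51 == 10 is false
  is a resubmission: yes → true
  institution type = national-lab: national-lab == national-lab is true
  institutional cost-share ≥ 7%: 14 ≥ 7 is true
  early-career PI: no → false
  support letters ≥ 5: 5 ≥ 5 is true
  mean reviewer score > 1.4: 3.9 > 1.4 is true
  years since PhD > 26 years: 19 > 26 is false
  NOT IRB approval obtained: no → true
Combine:
[1.1.1.1] true → false = false
[1.1.1] NOT false = true
[1.1.2.2.1] true OR true = true
[1.1.2.2] NOT true = false
[1.1.2] true OR false = true
[1.1] true AND true = true
[1] NOT true = false
[2.1.1] exactly-one(false, true) = true
[2.1.2.2] false AND true = false
[2.1.2] true → false = false
[2.1] true → false = false
[2] NOT false = true
[root] exactly-one(false, true) = true
Overall: true → funded

Funded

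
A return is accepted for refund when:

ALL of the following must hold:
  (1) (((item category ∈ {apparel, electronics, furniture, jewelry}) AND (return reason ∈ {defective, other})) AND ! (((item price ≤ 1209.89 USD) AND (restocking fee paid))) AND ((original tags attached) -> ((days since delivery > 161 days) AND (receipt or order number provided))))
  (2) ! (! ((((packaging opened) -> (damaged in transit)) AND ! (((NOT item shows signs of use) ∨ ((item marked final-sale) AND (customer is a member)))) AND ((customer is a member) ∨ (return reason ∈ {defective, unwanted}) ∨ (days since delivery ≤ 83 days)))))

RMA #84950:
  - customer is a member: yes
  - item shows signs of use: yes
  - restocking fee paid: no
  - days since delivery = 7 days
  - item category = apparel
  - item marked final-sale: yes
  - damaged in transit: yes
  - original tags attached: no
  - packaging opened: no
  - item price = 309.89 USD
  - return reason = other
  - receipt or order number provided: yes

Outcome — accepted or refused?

Refused

Atomic conditions:
  item category ∈ {apparel, electronics, furniture, jewelry}: apparel is in the set → true
  return reason ∈ {defective, other}: other is in the set → true
  item price ≤ 1209.89 USD: 309.89 ≤ 1209.89 is true
  restocking fee paid: no → false
  original tags attached: no → false
  days since delivery > 161 days: 7 > 161 is false
  receipt or order number provided: yes → true
  packaging opened: no → false
  damaged in transit: yes → true
  NOT item shows signs of use: yes → false
  item marked final-sale: yes → true
  customer is a member: yes → true
  return reason ∈ {defective, unwanted}: other is not in the set → false
  days since delivery ≤ 83 days: 7 ≤ 83 is true
Combine:
[1.1] true AND true = true
[1.2.1] true AND false = false
[1.2] NOT false = true
[1.3.2] false AND true = false
[1.3] false → false (antecedent false ⇒ implication holds) = true
[1] true AND true AND true = true
[2.1.1.1] false → true (antecedent false ⇒ implication holds) = true
[2.1.1.2.1.2] true AND true = true
[2.1.1.2.1] false OR true = true
[2.1.1.2] NOT true = false
[2.1.1.3] true OR false OR true = true
[2.1.1] true AND false AND true = false
[2.1] NOT false = true
[2] NOT true = false
[root] true AND false = false
Overall: false → refused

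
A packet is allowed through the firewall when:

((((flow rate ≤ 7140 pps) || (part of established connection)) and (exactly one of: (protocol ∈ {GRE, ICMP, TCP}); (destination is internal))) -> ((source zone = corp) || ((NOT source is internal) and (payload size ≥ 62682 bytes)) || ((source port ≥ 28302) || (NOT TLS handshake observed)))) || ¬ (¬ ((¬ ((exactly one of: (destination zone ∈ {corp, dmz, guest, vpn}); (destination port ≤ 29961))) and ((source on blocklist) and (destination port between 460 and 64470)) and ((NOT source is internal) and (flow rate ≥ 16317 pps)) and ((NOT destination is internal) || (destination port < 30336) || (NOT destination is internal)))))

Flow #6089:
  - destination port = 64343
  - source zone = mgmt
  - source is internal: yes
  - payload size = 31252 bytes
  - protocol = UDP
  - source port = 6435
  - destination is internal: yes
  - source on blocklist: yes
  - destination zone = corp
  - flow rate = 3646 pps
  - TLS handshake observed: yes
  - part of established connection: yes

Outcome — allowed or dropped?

Dropped

Atomic conditions:
  flow rate ≤ 7140 pps: 3646 ≤ 7140 is true
  part of established connection: yes → true
  protocol ∈ {GRE, ICMP, TCP}: UDP is not in the set → false
  destination is internal: yes → true
  source zone = corp: mgmt == corp is false
  NOT source is internal: yes → false
  payload size ≥ 62682 bytes: 31252 ≥ 62682 is false
  source port ≥ 28302: 6435 ≥ 28302 is false
  NOT TLS handshake observed: yes → false
  destination zone ∈ {corp, dmz, guest, vpn}: corp is in the set → true
  destination port ≤ 29961: 64343 ≤ 29961 is false
  source on blocklist: yes → true
  destination port between 460 and 64470: 64343 in [460, 64470] is true
  flow rate ≥ 16317 pps: 3646 ≥ 16317 is false
  NOT destination is internal: yes → false
  destination port < 30336: 64343 < 30336 is false
Combine:
[1.1.1] true OR true = true
[1.1.2] exactly-one(false, true) = true
[1.1] true AND true = true
[1.2.2] false AND false = false
[1.2.3] false OR false = false
[1.2] false OR false OR false = false
[1] true → false = false
[2.1.1.1.1] exactly-one(true, false) = true
[2.1.1.1] NOT true = false
[2.1.1.2] true AND true = true
[2.1.1.3] false AND false = false
[2.1.1.4] false OR false OR false = false
[2.1.1] false AND true AND false AND false = false
[2.1] NOT false = true
[2] NOT true = false
[root] false OR false = false
Overall: false → dropped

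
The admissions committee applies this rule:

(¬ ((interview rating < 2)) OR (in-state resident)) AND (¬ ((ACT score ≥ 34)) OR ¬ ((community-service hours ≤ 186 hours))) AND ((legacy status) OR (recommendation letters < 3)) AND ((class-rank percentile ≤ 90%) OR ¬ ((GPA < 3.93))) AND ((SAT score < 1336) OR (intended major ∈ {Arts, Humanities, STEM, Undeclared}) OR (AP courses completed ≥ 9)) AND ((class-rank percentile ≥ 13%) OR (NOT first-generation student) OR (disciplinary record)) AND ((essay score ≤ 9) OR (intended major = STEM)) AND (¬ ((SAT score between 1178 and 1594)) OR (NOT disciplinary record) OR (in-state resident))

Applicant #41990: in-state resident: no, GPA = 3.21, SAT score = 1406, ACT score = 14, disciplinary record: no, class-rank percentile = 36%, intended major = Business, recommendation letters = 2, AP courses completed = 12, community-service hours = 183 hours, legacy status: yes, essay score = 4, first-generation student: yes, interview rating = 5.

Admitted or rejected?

Atomic conditions:
  interview rating < 2: 5 < 2 is false
  in-state resident: no → false
  ACT score ≥ 34: 14 ≥ 34 is false
  community-service hours ≤ 186 hours: 183 ≤ 186 is true
  legacy status: yes → true
  recommendation letters < 3: 2 < 3 is true
  class-rank percentile ≤ 90%: 36 ≤ 90 is true
  GPA < 3.93: 3.21 < 3.93 is true
  SAT score < 1336: 1406 < 1336 is false
  intended major ∈ {Arts, Humanities, STEM, Undeclared}: Business is not in the set → false
  AP courses completed ≥ 9: 12 ≥ 9 is true
  class-rank percentile ≥ 13%: 36 ≥ 13 is true
  NOT first-generation student: yes → false
  disciplinary record: no → false
  essay score ≤ 9: 4 ≤ 9 is true
  intended major = STEM: Business == STEM is false
  SAT score between 1178 and 1594: 1406 in [1178, 1594] is true
  NOT disciplinary record: no → true
Combine:
[1.1] NOT false = true
[1] true OR false = true
[2.1] NOT false = true
[2.2] NOT true = false
[2] true OR false = true
[3] true OR true = true
[4.2] NOT true = false
[4] true OR false = true
[5] false OR false OR true = true
[6] true OR false OR false = true
[7] true OR false = true
[8.1] NOT true = false
[8] false OR true OR false = true
[root] true AND true AND true AND true AND true AND true AND true AND true = true
Overall: true → admitted

Admitted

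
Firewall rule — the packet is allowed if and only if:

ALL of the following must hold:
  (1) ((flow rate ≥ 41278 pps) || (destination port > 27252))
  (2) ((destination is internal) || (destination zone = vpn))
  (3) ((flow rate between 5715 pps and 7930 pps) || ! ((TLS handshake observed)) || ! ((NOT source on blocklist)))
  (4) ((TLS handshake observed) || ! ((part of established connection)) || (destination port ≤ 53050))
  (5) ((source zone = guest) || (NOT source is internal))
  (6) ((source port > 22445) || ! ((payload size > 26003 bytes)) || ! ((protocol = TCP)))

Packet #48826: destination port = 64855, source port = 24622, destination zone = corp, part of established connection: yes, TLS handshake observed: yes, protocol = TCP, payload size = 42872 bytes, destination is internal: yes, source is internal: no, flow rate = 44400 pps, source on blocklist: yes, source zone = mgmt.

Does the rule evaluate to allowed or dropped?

Allowed

Atomic conditions:
  flow rate ≥ 41278 pps: 44400 ≥ 41278 is true
  destination port > 27252: 64855 > 27252 is true
  destination is internal: yes → true
  destination zone = vpn: corp == vpn is false
  flow rate between 5715 pps and 7930 pps: 44400 in [5715, 7930] is false
  TLS handshake observed: yes → true
  NOT source on blocklist: yes → false
  part of established connection: yes → true
  destination port ≤ 53050: 64855 ≤ 53050 is false
  source zone = guest: mgmt == guest is false
  NOT source is internal: no → true
  source port > 22445: 24622 > 22445 is true
  payload size > 26003 bytes: 42872 > 26003 is true
  protocol = TCP: TCP == TCP is true
Combine:
[1] true OR true = true
[2] true OR false = true
[3.2] NOT true = false
[3.3] NOT false = true
[3] false OR false OR true = true
[4.2] NOT true = false
[4] true OR false OR false = true
[5] false OR true = true
[6.2] NOT true = false
[6.3] NOT true = false
[6] true OR false OR false = true
[root] true AND true AND true AND true AND true AND true = true
Overall: true → allowed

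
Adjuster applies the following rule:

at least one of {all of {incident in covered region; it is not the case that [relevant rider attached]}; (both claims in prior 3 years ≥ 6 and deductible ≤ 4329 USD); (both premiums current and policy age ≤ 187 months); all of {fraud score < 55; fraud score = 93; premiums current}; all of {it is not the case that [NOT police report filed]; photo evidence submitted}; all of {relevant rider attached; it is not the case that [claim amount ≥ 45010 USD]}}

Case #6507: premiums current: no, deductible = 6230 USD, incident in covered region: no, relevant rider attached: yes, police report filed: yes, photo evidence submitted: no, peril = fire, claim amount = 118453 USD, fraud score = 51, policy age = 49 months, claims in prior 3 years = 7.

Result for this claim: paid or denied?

Atomic conditions:
  incident in covered region: no → false
  relevant rider attached: yes → true
  claims in prior 3 years ≥ 6: 7 ≥ 6 is true
  deductible ≤ 4329 USD: 6230 ≤ 4329 is false
  premiums current: no → false
  policy age ≤ 187 months: 49 ≤ 187 is true
  fraud score < 55: 51 < 55 is true
  fraud score = 93: 51 == 93 is false
  NOT police report filed: yes → false
  photo evidence submitted: no → false
  claim amount ≥ 45010 USD: 118453 ≥ 45010 is true
Combine:
[1.2] NOT true = false
[1] false AND false = false
[2] true AND false = false
[3] false AND true = false
[4] true AND false AND false = false
[5.1] NOT false = true
[5] true AND false = false
[6.2] NOT true = false
[6] true AND false = false
[root] false OR false OR false OR false OR false OR false = false
Overall: false → denied

Denied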